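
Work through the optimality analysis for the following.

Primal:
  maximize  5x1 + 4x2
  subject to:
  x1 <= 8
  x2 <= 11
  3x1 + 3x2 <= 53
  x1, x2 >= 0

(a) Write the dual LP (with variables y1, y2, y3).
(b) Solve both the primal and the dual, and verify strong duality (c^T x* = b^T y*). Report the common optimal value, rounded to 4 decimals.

The standard primal-dual pair for 'max c^T x s.t. A x <= b, x >= 0' is:
  Dual:  min b^T y  s.t.  A^T y >= c,  y >= 0.

So the dual LP is:
  minimize  8y1 + 11y2 + 53y3
  subject to:
    y1 + 3y3 >= 5
    y2 + 3y3 >= 4
    y1, y2, y3 >= 0

Solving the primal: x* = (8, 9.6667).
  primal value c^T x* = 78.6667.
Solving the dual: y* = (1, 0, 1.3333).
  dual value b^T y* = 78.6667.
Strong duality: c^T x* = b^T y*. Confirmed.

78.6667


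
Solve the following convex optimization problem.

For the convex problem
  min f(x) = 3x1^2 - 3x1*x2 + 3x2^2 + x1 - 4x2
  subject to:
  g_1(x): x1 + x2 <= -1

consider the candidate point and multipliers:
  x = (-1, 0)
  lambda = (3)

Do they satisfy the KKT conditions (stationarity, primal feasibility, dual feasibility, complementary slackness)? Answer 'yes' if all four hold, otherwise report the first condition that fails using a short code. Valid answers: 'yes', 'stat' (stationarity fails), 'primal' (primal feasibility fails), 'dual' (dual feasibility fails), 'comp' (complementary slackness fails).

Gradient of f: grad f(x) = Q x + c = (-5, -1)
Constraint values g_i(x) = a_i^T x - b_i:
  g_1((-1, 0)) = 0
Stationarity residual: grad f(x) + sum_i lambda_i a_i = (-2, 2)
  -> stationarity FAILS
Primal feasibility (all g_i <= 0): OK
Dual feasibility (all lambda_i >= 0): OK
Complementary slackness (lambda_i * g_i(x) = 0 for all i): OK

Verdict: the first failing condition is stationarity -> stat.

stat


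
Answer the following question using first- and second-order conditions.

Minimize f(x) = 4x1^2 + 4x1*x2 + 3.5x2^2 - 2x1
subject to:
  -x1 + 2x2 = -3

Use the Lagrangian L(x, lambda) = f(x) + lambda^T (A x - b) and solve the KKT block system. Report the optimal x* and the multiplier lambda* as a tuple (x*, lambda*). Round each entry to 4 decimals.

Form the Lagrangian:
  L(x, lambda) = (1/2) x^T Q x + c^T x + lambda^T (A x - b)
Stationarity (grad_x L = 0): Q x + c + A^T lambda = 0.
Primal feasibility: A x = b.

This gives the KKT block system:
  [ Q   A^T ] [ x     ]   [-c ]
  [ A    0  ] [ lambda ] = [ b ]

Solving the linear system:
  x*      = (0.9636, -1.0182)
  lambda* = (1.6364)
  f(x*)   = 1.4909

x* = (0.9636, -1.0182), lambda* = (1.6364)


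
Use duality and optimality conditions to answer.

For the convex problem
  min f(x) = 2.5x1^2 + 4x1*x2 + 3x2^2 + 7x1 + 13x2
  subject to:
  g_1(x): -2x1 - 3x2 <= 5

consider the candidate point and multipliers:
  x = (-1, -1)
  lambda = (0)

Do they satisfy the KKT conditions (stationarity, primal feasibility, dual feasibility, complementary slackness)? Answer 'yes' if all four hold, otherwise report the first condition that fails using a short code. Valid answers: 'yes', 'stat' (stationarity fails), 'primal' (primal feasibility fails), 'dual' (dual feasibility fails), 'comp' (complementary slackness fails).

Gradient of f: grad f(x) = Q x + c = (-2, 3)
Constraint values g_i(x) = a_i^T x - b_i:
  g_1((-1, -1)) = 0
Stationarity residual: grad f(x) + sum_i lambda_i a_i = (-2, 3)
  -> stationarity FAILS
Primal feasibility (all g_i <= 0): OK
Dual feasibility (all lambda_i >= 0): OK
Complementary slackness (lambda_i * g_i(x) = 0 for all i): OK

Verdict: the first failing condition is stationarity -> stat.

stat


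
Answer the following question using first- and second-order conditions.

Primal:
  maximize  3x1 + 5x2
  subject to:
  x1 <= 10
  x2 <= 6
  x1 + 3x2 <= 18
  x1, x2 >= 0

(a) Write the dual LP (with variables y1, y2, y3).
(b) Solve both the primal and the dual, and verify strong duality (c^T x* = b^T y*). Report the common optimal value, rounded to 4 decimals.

The standard primal-dual pair for 'max c^T x s.t. A x <= b, x >= 0' is:
  Dual:  min b^T y  s.t.  A^T y >= c,  y >= 0.

So the dual LP is:
  minimize  10y1 + 6y2 + 18y3
  subject to:
    y1 + y3 >= 3
    y2 + 3y3 >= 5
    y1, y2, y3 >= 0

Solving the primal: x* = (10, 2.6667).
  primal value c^T x* = 43.3333.
Solving the dual: y* = (1.3333, 0, 1.6667).
  dual value b^T y* = 43.3333.
Strong duality: c^T x* = b^T y*. Confirmed.

43.3333


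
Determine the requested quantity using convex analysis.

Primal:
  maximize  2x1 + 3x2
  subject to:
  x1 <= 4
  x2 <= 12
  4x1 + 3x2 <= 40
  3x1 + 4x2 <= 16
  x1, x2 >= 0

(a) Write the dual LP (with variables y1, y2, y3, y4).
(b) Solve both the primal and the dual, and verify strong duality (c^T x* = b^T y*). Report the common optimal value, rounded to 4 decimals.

The standard primal-dual pair for 'max c^T x s.t. A x <= b, x >= 0' is:
  Dual:  min b^T y  s.t.  A^T y >= c,  y >= 0.

So the dual LP is:
  minimize  4y1 + 12y2 + 40y3 + 16y4
  subject to:
    y1 + 4y3 + 3y4 >= 2
    y2 + 3y3 + 4y4 >= 3
    y1, y2, y3, y4 >= 0

Solving the primal: x* = (0, 4).
  primal value c^T x* = 12.
Solving the dual: y* = (0, 0, 0, 0.75).
  dual value b^T y* = 12.
Strong duality: c^T x* = b^T y*. Confirmed.

12


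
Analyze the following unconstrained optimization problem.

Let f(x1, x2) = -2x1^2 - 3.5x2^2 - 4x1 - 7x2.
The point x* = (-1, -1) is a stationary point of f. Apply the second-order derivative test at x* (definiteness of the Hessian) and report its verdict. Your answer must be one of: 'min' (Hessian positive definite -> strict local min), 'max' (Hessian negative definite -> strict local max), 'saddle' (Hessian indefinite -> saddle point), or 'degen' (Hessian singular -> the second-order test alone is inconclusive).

Compute the Hessian H = grad^2 f:
  H = [[-4, 0], [0, -7]]
Verify stationarity: grad f(x*) = H x* + g = (0, 0).
Eigenvalues of H: -7, -4.
Both eigenvalues < 0, so H is negative definite -> x* is a strict local max.

max


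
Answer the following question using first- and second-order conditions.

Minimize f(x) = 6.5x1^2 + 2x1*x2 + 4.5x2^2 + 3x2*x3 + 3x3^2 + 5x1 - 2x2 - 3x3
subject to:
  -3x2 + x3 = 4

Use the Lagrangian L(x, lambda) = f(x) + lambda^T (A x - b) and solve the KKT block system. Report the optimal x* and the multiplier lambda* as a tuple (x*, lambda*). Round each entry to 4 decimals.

Form the Lagrangian:
  L(x, lambda) = (1/2) x^T Q x + c^T x + lambda^T (A x - b)
Stationarity (grad_x L = 0): Q x + c + A^T lambda = 0.
Primal feasibility: A x = b.

This gives the KKT block system:
  [ Q   A^T ] [ x     ]   [-c ]
  [ A    0  ] [ lambda ] = [ b ]

Solving the linear system:
  x*      = (-0.2469, -0.8951, 1.3146)
  lambda* = (-2.2021)
  f(x*)   = 2.7102

x* = (-0.2469, -0.8951, 1.3146), lambda* = (-2.2021)


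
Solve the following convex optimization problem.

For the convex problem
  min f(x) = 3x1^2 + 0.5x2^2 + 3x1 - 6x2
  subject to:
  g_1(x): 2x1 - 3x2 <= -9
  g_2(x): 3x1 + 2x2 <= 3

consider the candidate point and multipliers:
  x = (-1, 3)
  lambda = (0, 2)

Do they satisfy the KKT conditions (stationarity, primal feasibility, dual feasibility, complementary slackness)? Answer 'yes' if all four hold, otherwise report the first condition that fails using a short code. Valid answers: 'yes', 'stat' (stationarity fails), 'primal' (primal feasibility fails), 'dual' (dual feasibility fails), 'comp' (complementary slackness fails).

Gradient of f: grad f(x) = Q x + c = (-3, -3)
Constraint values g_i(x) = a_i^T x - b_i:
  g_1((-1, 3)) = -2
  g_2((-1, 3)) = 0
Stationarity residual: grad f(x) + sum_i lambda_i a_i = (3, 1)
  -> stationarity FAILS
Primal feasibility (all g_i <= 0): OK
Dual feasibility (all lambda_i >= 0): OK
Complementary slackness (lambda_i * g_i(x) = 0 for all i): OK

Verdict: the first failing condition is stationarity -> stat.

stat


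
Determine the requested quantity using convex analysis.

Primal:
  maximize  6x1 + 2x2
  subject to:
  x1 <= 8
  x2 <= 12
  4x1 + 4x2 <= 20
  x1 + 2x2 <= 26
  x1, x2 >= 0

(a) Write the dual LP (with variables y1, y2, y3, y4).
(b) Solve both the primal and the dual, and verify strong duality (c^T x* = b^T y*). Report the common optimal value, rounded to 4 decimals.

The standard primal-dual pair for 'max c^T x s.t. A x <= b, x >= 0' is:
  Dual:  min b^T y  s.t.  A^T y >= c,  y >= 0.

So the dual LP is:
  minimize  8y1 + 12y2 + 20y3 + 26y4
  subject to:
    y1 + 4y3 + y4 >= 6
    y2 + 4y3 + 2y4 >= 2
    y1, y2, y3, y4 >= 0

Solving the primal: x* = (5, 0).
  primal value c^T x* = 30.
Solving the dual: y* = (0, 0, 1.5, 0).
  dual value b^T y* = 30.
Strong duality: c^T x* = b^T y*. Confirmed.

30


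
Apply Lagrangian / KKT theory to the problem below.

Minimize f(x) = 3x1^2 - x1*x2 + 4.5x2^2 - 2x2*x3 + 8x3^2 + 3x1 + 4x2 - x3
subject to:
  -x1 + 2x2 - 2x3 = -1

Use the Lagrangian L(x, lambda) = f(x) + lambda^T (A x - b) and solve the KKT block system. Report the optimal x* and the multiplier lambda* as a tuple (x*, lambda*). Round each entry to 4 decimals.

Form the Lagrangian:
  L(x, lambda) = (1/2) x^T Q x + c^T x + lambda^T (A x - b)
Stationarity (grad_x L = 0): Q x + c + A^T lambda = 0.
Primal feasibility: A x = b.

This gives the KKT block system:
  [ Q   A^T ] [ x     ]   [-c ]
  [ A    0  ] [ lambda ] = [ b ]

Solving the linear system:
  x*      = (-0.476, -0.6575, 0.0805)
  lambda* = (0.8014)
  f(x*)   = -1.6687

x* = (-0.476, -0.6575, 0.0805), lambda* = (0.8014)


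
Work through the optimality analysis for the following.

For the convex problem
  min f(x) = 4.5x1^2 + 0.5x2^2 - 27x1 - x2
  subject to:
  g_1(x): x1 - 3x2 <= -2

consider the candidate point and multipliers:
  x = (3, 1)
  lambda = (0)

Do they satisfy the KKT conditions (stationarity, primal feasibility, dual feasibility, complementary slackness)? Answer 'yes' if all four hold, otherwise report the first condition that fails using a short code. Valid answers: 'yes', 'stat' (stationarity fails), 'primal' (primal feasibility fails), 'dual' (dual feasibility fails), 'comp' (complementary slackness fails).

Gradient of f: grad f(x) = Q x + c = (0, 0)
Constraint values g_i(x) = a_i^T x - b_i:
  g_1((3, 1)) = 2
Stationarity residual: grad f(x) + sum_i lambda_i a_i = (0, 0)
  -> stationarity OK
Primal feasibility (all g_i <= 0): FAILS
Dual feasibility (all lambda_i >= 0): OK
Complementary slackness (lambda_i * g_i(x) = 0 for all i): OK

Verdict: the first failing condition is primal_feasibility -> primal.

primal


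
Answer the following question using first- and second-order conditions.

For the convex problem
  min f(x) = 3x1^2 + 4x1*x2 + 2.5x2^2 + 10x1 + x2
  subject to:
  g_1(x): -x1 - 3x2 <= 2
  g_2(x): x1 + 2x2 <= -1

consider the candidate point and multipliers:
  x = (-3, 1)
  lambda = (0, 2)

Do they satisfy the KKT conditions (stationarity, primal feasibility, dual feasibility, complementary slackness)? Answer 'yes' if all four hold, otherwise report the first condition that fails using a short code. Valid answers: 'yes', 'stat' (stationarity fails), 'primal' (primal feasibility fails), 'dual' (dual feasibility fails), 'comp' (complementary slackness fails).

Gradient of f: grad f(x) = Q x + c = (-4, -6)
Constraint values g_i(x) = a_i^T x - b_i:
  g_1((-3, 1)) = -2
  g_2((-3, 1)) = 0
Stationarity residual: grad f(x) + sum_i lambda_i a_i = (-2, -2)
  -> stationarity FAILS
Primal feasibility (all g_i <= 0): OK
Dual feasibility (all lambda_i >= 0): OK
Complementary slackness (lambda_i * g_i(x) = 0 for all i): OK

Verdict: the first failing condition is stationarity -> stat.

stat


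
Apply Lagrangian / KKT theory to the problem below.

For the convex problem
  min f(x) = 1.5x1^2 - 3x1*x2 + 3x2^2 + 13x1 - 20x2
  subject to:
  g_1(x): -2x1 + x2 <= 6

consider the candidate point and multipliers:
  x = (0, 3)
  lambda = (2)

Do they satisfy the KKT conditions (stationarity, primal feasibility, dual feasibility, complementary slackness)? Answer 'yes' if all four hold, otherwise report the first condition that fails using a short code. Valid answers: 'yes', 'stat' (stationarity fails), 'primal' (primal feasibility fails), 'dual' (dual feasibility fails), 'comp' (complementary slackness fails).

Gradient of f: grad f(x) = Q x + c = (4, -2)
Constraint values g_i(x) = a_i^T x - b_i:
  g_1((0, 3)) = -3
Stationarity residual: grad f(x) + sum_i lambda_i a_i = (0, 0)
  -> stationarity OK
Primal feasibility (all g_i <= 0): OK
Dual feasibility (all lambda_i >= 0): OK
Complementary slackness (lambda_i * g_i(x) = 0 for all i): FAILS

Verdict: the first failing condition is complementary_slackness -> comp.

comp


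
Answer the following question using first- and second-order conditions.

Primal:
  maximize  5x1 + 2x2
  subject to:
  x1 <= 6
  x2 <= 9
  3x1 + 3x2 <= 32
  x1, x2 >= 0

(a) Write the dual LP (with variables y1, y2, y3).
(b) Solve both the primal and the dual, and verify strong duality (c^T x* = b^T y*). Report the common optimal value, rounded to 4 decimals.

The standard primal-dual pair for 'max c^T x s.t. A x <= b, x >= 0' is:
  Dual:  min b^T y  s.t.  A^T y >= c,  y >= 0.

So the dual LP is:
  minimize  6y1 + 9y2 + 32y3
  subject to:
    y1 + 3y3 >= 5
    y2 + 3y3 >= 2
    y1, y2, y3 >= 0

Solving the primal: x* = (6, 4.6667).
  primal value c^T x* = 39.3333.
Solving the dual: y* = (3, 0, 0.6667).
  dual value b^T y* = 39.3333.
Strong duality: c^T x* = b^T y*. Confirmed.

39.3333


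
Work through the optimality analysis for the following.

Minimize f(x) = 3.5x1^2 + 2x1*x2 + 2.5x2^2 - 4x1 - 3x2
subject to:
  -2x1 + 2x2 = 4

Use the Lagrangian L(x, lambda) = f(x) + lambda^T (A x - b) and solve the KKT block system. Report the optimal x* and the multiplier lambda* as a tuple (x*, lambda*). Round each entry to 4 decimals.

Form the Lagrangian:
  L(x, lambda) = (1/2) x^T Q x + c^T x + lambda^T (A x - b)
Stationarity (grad_x L = 0): Q x + c + A^T lambda = 0.
Primal feasibility: A x = b.

This gives the KKT block system:
  [ Q   A^T ] [ x     ]   [-c ]
  [ A    0  ] [ lambda ] = [ b ]

Solving the linear system:
  x*      = (-0.4375, 1.5625)
  lambda* = (-1.9688)
  f(x*)   = 2.4688

x* = (-0.4375, 1.5625), lambda* = (-1.9688)


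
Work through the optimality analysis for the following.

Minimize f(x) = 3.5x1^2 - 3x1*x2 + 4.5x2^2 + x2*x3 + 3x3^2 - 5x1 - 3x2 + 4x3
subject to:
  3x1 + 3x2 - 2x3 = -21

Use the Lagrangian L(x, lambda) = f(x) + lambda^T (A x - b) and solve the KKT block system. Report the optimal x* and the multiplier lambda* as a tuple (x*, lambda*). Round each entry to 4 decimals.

Form the Lagrangian:
  L(x, lambda) = (1/2) x^T Q x + c^T x + lambda^T (A x - b)
Stationarity (grad_x L = 0): Q x + c + A^T lambda = 0.
Primal feasibility: A x = b.

This gives the KKT block system:
  [ Q   A^T ] [ x     ]   [-c ]
  [ A    0  ] [ lambda ] = [ b ]

Solving the linear system:
  x*      = (-3.0079, -2.8198, 1.7584)
  lambda* = (5.8653)
  f(x*)   = 76.8525

x* = (-3.0079, -2.8198, 1.7584), lambda* = (5.8653)


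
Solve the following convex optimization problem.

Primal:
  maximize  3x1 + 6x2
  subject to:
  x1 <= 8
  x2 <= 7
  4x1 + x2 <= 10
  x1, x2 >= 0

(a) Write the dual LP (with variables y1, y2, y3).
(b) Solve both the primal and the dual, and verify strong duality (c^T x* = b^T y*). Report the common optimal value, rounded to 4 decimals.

The standard primal-dual pair for 'max c^T x s.t. A x <= b, x >= 0' is:
  Dual:  min b^T y  s.t.  A^T y >= c,  y >= 0.

So the dual LP is:
  minimize  8y1 + 7y2 + 10y3
  subject to:
    y1 + 4y3 >= 3
    y2 + y3 >= 6
    y1, y2, y3 >= 0

Solving the primal: x* = (0.75, 7).
  primal value c^T x* = 44.25.
Solving the dual: y* = (0, 5.25, 0.75).
  dual value b^T y* = 44.25.
Strong duality: c^T x* = b^T y*. Confirmed.

44.25


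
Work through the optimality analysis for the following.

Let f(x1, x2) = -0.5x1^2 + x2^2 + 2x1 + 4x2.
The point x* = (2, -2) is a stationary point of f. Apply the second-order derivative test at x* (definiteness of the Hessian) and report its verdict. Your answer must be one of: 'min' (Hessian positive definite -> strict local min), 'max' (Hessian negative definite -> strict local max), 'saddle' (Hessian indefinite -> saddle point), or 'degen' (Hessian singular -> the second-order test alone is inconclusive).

Compute the Hessian H = grad^2 f:
  H = [[-1, 0], [0, 2]]
Verify stationarity: grad f(x*) = H x* + g = (0, 0).
Eigenvalues of H: -1, 2.
Eigenvalues have mixed signs, so H is indefinite -> x* is a saddle point.

saddle


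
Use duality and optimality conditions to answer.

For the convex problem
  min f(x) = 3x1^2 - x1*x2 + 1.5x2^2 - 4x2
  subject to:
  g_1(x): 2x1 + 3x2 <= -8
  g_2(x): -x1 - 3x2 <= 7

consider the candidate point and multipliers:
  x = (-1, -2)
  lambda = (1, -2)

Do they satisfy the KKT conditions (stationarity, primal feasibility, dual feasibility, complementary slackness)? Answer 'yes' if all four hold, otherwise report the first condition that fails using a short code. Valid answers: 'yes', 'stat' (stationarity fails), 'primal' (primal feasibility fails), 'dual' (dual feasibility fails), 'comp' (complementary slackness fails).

Gradient of f: grad f(x) = Q x + c = (-4, -9)
Constraint values g_i(x) = a_i^T x - b_i:
  g_1((-1, -2)) = 0
  g_2((-1, -2)) = 0
Stationarity residual: grad f(x) + sum_i lambda_i a_i = (0, 0)
  -> stationarity OK
Primal feasibility (all g_i <= 0): OK
Dual feasibility (all lambda_i >= 0): FAILS
Complementary slackness (lambda_i * g_i(x) = 0 for all i): OK

Verdict: the first failing condition is dual_feasibility -> dual.

dual


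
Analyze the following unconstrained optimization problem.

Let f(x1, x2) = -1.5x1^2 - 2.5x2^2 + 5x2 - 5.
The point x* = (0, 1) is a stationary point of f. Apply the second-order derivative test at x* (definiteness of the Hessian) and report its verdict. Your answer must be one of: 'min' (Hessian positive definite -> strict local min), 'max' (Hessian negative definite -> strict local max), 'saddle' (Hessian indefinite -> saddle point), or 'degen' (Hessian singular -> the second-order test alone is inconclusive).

Compute the Hessian H = grad^2 f:
  H = [[-3, 0], [0, -5]]
Verify stationarity: grad f(x*) = H x* + g = (0, 0).
Eigenvalues of H: -5, -3.
Both eigenvalues < 0, so H is negative definite -> x* is a strict local max.

max


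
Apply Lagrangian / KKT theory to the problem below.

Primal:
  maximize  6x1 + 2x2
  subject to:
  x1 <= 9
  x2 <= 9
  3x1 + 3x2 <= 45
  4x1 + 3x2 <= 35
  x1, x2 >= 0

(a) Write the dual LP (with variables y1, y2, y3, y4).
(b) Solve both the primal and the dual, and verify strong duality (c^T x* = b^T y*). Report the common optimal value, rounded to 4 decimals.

The standard primal-dual pair for 'max c^T x s.t. A x <= b, x >= 0' is:
  Dual:  min b^T y  s.t.  A^T y >= c,  y >= 0.

So the dual LP is:
  minimize  9y1 + 9y2 + 45y3 + 35y4
  subject to:
    y1 + 3y3 + 4y4 >= 6
    y2 + 3y3 + 3y4 >= 2
    y1, y2, y3, y4 >= 0

Solving the primal: x* = (8.75, 0).
  primal value c^T x* = 52.5.
Solving the dual: y* = (0, 0, 0, 1.5).
  dual value b^T y* = 52.5.
Strong duality: c^T x* = b^T y*. Confirmed.

52.5


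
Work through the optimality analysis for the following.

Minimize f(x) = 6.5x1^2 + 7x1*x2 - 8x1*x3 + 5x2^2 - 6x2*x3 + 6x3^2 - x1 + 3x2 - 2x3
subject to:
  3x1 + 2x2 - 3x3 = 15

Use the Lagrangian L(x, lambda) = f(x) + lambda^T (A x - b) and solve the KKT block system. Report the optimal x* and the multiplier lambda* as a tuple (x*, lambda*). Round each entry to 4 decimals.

Form the Lagrangian:
  L(x, lambda) = (1/2) x^T Q x + c^T x + lambda^T (A x - b)
Stationarity (grad_x L = 0): Q x + c + A^T lambda = 0.
Primal feasibility: A x = b.

This gives the KKT block system:
  [ Q   A^T ] [ x     ]   [-c ]
  [ A    0  ] [ lambda ] = [ b ]

Solving the linear system:
  x*      = (2.6279, -0.1776, -2.4905)
  lambda* = (-17.2812)
  f(x*)   = 130.519

x* = (2.6279, -0.1776, -2.4905), lambda* = (-17.2812)


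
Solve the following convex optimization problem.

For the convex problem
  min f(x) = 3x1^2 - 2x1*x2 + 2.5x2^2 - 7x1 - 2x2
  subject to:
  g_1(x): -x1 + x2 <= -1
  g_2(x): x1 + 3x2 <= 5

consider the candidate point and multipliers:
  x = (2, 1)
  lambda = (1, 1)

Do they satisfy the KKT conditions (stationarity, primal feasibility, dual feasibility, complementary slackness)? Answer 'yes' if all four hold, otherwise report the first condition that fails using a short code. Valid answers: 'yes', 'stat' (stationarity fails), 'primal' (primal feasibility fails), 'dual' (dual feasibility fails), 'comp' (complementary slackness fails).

Gradient of f: grad f(x) = Q x + c = (3, -1)
Constraint values g_i(x) = a_i^T x - b_i:
  g_1((2, 1)) = 0
  g_2((2, 1)) = 0
Stationarity residual: grad f(x) + sum_i lambda_i a_i = (3, 3)
  -> stationarity FAILS
Primal feasibility (all g_i <= 0): OK
Dual feasibility (all lambda_i >= 0): OK
Complementary slackness (lambda_i * g_i(x) = 0 for all i): OK

Verdict: the first failing condition is stationarity -> stat.

stat


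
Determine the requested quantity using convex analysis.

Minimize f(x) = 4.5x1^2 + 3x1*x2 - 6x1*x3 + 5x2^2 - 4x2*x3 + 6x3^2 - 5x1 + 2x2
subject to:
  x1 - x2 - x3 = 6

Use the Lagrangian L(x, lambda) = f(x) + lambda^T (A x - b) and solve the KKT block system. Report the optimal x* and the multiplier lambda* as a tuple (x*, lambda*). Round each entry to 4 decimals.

Form the Lagrangian:
  L(x, lambda) = (1/2) x^T Q x + c^T x + lambda^T (A x - b)
Stationarity (grad_x L = 0): Q x + c + A^T lambda = 0.
Primal feasibility: A x = b.

This gives the KKT block system:
  [ Q   A^T ] [ x     ]   [-c ]
  [ A    0  ] [ lambda ] = [ b ]

Solving the linear system:
  x*      = (2.4615, -2.6923, -0.8462)
  lambda* = (-14.1538)
  f(x*)   = 33.6154

x* = (2.4615, -2.6923, -0.8462), lambda* = (-14.1538)


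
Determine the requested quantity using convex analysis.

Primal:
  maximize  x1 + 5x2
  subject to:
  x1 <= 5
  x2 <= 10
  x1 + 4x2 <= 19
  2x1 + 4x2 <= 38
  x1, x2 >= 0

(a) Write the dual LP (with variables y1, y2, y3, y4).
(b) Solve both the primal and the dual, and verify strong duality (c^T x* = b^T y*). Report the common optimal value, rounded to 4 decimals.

The standard primal-dual pair for 'max c^T x s.t. A x <= b, x >= 0' is:
  Dual:  min b^T y  s.t.  A^T y >= c,  y >= 0.

So the dual LP is:
  minimize  5y1 + 10y2 + 19y3 + 38y4
  subject to:
    y1 + y3 + 2y4 >= 1
    y2 + 4y3 + 4y4 >= 5
    y1, y2, y3, y4 >= 0

Solving the primal: x* = (0, 4.75).
  primal value c^T x* = 23.75.
Solving the dual: y* = (0, 0, 1.25, 0).
  dual value b^T y* = 23.75.
Strong duality: c^T x* = b^T y*. Confirmed.

23.75


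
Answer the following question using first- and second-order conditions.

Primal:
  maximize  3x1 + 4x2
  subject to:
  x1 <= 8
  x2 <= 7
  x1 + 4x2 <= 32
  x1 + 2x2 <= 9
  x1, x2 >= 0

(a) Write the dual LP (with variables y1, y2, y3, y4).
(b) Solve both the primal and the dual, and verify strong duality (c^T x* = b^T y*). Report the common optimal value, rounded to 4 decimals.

The standard primal-dual pair for 'max c^T x s.t. A x <= b, x >= 0' is:
  Dual:  min b^T y  s.t.  A^T y >= c,  y >= 0.

So the dual LP is:
  minimize  8y1 + 7y2 + 32y3 + 9y4
  subject to:
    y1 + y3 + y4 >= 3
    y2 + 4y3 + 2y4 >= 4
    y1, y2, y3, y4 >= 0

Solving the primal: x* = (8, 0.5).
  primal value c^T x* = 26.
Solving the dual: y* = (1, 0, 0, 2).
  dual value b^T y* = 26.
Strong duality: c^T x* = b^T y*. Confirmed.

26


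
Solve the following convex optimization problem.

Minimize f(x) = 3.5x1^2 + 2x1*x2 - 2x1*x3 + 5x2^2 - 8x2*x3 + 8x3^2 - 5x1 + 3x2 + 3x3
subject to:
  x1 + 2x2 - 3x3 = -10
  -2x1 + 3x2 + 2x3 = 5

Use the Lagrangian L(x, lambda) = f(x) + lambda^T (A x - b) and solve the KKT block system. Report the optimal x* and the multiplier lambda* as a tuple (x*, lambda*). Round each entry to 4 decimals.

Form the Lagrangian:
  L(x, lambda) = (1/2) x^T Q x + c^T x + lambda^T (A x - b)
Stationarity (grad_x L = 0): Q x + c + A^T lambda = 0.
Primal feasibility: A x = b.

This gives the KKT block system:
  [ Q   A^T ] [ x     ]   [-c ]
  [ A    0  ] [ lambda ] = [ b ]

Solving the linear system:
  x*      = (-1.1123, -0.7269, 2.478)
  lambda* = (15.7459, -1.7249)
  f(x*)   = 88.4491

x* = (-1.1123, -0.7269, 2.478), lambda* = (15.7459, -1.7249)


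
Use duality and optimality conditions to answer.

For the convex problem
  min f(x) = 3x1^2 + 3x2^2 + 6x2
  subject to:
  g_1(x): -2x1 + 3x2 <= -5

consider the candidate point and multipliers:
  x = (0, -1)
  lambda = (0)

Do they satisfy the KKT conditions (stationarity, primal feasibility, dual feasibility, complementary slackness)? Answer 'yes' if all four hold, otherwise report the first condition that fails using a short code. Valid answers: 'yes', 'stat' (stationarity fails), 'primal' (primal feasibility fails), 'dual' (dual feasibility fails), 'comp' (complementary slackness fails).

Gradient of f: grad f(x) = Q x + c = (0, 0)
Constraint values g_i(x) = a_i^T x - b_i:
  g_1((0, -1)) = 2
Stationarity residual: grad f(x) + sum_i lambda_i a_i = (0, 0)
  -> stationarity OK
Primal feasibility (all g_i <= 0): FAILS
Dual feasibility (all lambda_i >= 0): OK
Complementary slackness (lambda_i * g_i(x) = 0 for all i): OK

Verdict: the first failing condition is primal_feasibility -> primal.

primal


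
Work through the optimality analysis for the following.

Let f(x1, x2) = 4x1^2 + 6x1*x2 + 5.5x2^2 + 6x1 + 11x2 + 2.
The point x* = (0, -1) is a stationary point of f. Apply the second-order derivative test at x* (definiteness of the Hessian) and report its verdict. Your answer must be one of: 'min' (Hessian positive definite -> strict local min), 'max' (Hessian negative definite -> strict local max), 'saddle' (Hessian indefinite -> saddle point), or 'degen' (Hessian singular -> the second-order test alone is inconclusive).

Compute the Hessian H = grad^2 f:
  H = [[8, 6], [6, 11]]
Verify stationarity: grad f(x*) = H x* + g = (0, 0).
Eigenvalues of H: 3.3153, 15.6847.
Both eigenvalues > 0, so H is positive definite -> x* is a strict local min.

min


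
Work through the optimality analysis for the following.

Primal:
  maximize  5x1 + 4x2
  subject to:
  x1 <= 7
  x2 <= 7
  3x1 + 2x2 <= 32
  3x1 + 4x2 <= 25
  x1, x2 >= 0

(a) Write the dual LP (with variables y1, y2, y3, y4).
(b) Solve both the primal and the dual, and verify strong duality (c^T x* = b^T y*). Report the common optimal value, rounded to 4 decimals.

The standard primal-dual pair for 'max c^T x s.t. A x <= b, x >= 0' is:
  Dual:  min b^T y  s.t.  A^T y >= c,  y >= 0.

So the dual LP is:
  minimize  7y1 + 7y2 + 32y3 + 25y4
  subject to:
    y1 + 3y3 + 3y4 >= 5
    y2 + 2y3 + 4y4 >= 4
    y1, y2, y3, y4 >= 0

Solving the primal: x* = (7, 1).
  primal value c^T x* = 39.
Solving the dual: y* = (2, 0, 0, 1).
  dual value b^T y* = 39.
Strong duality: c^T x* = b^T y*. Confirmed.

39


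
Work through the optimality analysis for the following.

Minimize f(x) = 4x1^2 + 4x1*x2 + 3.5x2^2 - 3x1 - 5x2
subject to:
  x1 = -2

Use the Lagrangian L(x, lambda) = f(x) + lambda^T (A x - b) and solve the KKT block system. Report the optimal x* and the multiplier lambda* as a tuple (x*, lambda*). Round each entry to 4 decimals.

Form the Lagrangian:
  L(x, lambda) = (1/2) x^T Q x + c^T x + lambda^T (A x - b)
Stationarity (grad_x L = 0): Q x + c + A^T lambda = 0.
Primal feasibility: A x = b.

This gives the KKT block system:
  [ Q   A^T ] [ x     ]   [-c ]
  [ A    0  ] [ lambda ] = [ b ]

Solving the linear system:
  x*      = (-2, 1.8571)
  lambda* = (11.5714)
  f(x*)   = 9.9286

x* = (-2, 1.8571), lambda* = (11.5714)


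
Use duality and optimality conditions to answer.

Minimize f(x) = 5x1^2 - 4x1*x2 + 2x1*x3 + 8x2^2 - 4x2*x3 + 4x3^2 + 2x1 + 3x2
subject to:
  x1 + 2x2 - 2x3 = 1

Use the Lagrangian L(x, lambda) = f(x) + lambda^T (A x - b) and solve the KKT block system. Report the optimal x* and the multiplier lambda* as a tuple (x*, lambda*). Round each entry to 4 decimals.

Form the Lagrangian:
  L(x, lambda) = (1/2) x^T Q x + c^T x + lambda^T (A x - b)
Stationarity (grad_x L = 0): Q x + c + A^T lambda = 0.
Primal feasibility: A x = b.

This gives the KKT block system:
  [ Q   A^T ] [ x     ]   [-c ]
  [ A    0  ] [ lambda ] = [ b ]

Solving the linear system:
  x*      = (0.0714, -0.0625, -0.5268)
  lambda* = (-1.9107)
  f(x*)   = 0.933

x* = (0.0714, -0.0625, -0.5268), lambda* = (-1.9107)


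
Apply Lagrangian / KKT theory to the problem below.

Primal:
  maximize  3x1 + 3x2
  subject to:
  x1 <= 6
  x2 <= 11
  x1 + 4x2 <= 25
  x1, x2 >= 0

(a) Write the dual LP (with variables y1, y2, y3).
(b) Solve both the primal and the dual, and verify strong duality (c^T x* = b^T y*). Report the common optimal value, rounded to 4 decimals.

The standard primal-dual pair for 'max c^T x s.t. A x <= b, x >= 0' is:
  Dual:  min b^T y  s.t.  A^T y >= c,  y >= 0.

So the dual LP is:
  minimize  6y1 + 11y2 + 25y3
  subject to:
    y1 + y3 >= 3
    y2 + 4y3 >= 3
    y1, y2, y3 >= 0

Solving the primal: x* = (6, 4.75).
  primal value c^T x* = 32.25.
Solving the dual: y* = (2.25, 0, 0.75).
  dual value b^T y* = 32.25.
Strong duality: c^T x* = b^T y*. Confirmed.

32.25


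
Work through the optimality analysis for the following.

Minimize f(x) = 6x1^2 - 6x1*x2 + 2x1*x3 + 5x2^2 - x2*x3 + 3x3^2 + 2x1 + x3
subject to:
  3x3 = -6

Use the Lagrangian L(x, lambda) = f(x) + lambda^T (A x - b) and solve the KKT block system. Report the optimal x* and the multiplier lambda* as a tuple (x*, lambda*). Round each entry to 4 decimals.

Form the Lagrangian:
  L(x, lambda) = (1/2) x^T Q x + c^T x + lambda^T (A x - b)
Stationarity (grad_x L = 0): Q x + c + A^T lambda = 0.
Primal feasibility: A x = b.

This gives the KKT block system:
  [ Q   A^T ] [ x     ]   [-c ]
  [ A    0  ] [ lambda ] = [ b ]

Solving the linear system:
  x*      = (0.0952, -0.1429, -2)
  lambda* = (3.5556)
  f(x*)   = 9.7619

x* = (0.0952, -0.1429, -2), lambda* = (3.5556)


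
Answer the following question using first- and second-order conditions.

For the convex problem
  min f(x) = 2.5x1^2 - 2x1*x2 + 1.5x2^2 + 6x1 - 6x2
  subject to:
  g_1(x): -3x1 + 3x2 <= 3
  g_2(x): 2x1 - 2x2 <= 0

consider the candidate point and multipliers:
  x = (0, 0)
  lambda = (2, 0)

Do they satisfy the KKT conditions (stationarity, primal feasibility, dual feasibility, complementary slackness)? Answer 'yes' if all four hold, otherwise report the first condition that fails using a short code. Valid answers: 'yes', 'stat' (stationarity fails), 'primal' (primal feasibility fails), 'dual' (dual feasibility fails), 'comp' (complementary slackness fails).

Gradient of f: grad f(x) = Q x + c = (6, -6)
Constraint values g_i(x) = a_i^T x - b_i:
  g_1((0, 0)) = -3
  g_2((0, 0)) = 0
Stationarity residual: grad f(x) + sum_i lambda_i a_i = (0, 0)
  -> stationarity OK
Primal feasibility (all g_i <= 0): OK
Dual feasibility (all lambda_i >= 0): OK
Complementary slackness (lambda_i * g_i(x) = 0 for all i): FAILS

Verdict: the first failing condition is complementary_slackness -> comp.

comp


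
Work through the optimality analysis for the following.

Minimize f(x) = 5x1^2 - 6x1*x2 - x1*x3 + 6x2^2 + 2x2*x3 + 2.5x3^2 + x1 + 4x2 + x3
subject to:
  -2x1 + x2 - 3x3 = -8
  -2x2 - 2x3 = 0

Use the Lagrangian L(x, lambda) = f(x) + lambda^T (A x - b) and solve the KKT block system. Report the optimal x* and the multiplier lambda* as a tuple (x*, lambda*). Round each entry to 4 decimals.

Form the Lagrangian:
  L(x, lambda) = (1/2) x^T Q x + c^T x + lambda^T (A x - b)
Stationarity (grad_x L = 0): Q x + c + A^T lambda = 0.
Primal feasibility: A x = b.

This gives the KKT block system:
  [ Q   A^T ] [ x     ]   [-c ]
  [ A    0  ] [ lambda ] = [ b ]

Solving the linear system:
  x*      = (0.0606, -1.9697, 1.9697)
  lambda* = (5.7273, -5.1667)
  f(x*)   = 19.9848

x* = (0.0606, -1.9697, 1.9697), lambda* = (5.7273, -5.1667)


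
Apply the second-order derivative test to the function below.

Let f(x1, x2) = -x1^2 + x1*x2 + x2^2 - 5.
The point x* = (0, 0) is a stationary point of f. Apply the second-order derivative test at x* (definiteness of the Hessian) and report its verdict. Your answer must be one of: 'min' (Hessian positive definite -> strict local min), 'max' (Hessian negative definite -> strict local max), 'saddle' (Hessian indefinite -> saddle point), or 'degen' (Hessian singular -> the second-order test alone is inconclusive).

Compute the Hessian H = grad^2 f:
  H = [[-2, 1], [1, 2]]
Verify stationarity: grad f(x*) = H x* + g = (0, 0).
Eigenvalues of H: -2.2361, 2.2361.
Eigenvalues have mixed signs, so H is indefinite -> x* is a saddle point.

saddle


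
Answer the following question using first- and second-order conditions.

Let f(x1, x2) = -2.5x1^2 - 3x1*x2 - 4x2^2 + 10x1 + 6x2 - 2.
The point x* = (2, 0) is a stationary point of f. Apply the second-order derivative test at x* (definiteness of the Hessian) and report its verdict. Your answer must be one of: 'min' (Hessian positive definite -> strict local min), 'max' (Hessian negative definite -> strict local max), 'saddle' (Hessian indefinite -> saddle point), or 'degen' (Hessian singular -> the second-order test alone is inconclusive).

Compute the Hessian H = grad^2 f:
  H = [[-5, -3], [-3, -8]]
Verify stationarity: grad f(x*) = H x* + g = (0, 0).
Eigenvalues of H: -9.8541, -3.1459.
Both eigenvalues < 0, so H is negative definite -> x* is a strict local max.

max


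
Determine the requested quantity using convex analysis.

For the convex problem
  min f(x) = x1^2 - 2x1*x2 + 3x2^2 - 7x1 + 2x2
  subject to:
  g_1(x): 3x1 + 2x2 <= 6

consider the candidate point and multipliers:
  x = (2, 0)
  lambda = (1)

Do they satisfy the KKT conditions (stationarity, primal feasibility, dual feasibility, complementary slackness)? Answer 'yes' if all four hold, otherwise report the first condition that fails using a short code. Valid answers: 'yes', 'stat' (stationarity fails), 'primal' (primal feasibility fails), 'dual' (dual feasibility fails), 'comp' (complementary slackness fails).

Gradient of f: grad f(x) = Q x + c = (-3, -2)
Constraint values g_i(x) = a_i^T x - b_i:
  g_1((2, 0)) = 0
Stationarity residual: grad f(x) + sum_i lambda_i a_i = (0, 0)
  -> stationarity OK
Primal feasibility (all g_i <= 0): OK
Dual feasibility (all lambda_i >= 0): OK
Complementary slackness (lambda_i * g_i(x) = 0 for all i): OK

Verdict: yes, KKT holds.

yes


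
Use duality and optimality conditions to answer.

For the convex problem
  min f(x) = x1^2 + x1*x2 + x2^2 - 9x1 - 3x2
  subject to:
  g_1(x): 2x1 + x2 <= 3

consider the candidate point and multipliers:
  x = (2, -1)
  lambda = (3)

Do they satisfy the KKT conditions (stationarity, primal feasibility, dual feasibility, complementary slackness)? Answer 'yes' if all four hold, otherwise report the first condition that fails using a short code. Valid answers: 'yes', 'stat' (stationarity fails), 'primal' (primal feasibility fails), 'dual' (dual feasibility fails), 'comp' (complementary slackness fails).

Gradient of f: grad f(x) = Q x + c = (-6, -3)
Constraint values g_i(x) = a_i^T x - b_i:
  g_1((2, -1)) = 0
Stationarity residual: grad f(x) + sum_i lambda_i a_i = (0, 0)
  -> stationarity OK
Primal feasibility (all g_i <= 0): OK
Dual feasibility (all lambda_i >= 0): OK
Complementary slackness (lambda_i * g_i(x) = 0 for all i): OK

Verdict: yes, KKT holds.

yes


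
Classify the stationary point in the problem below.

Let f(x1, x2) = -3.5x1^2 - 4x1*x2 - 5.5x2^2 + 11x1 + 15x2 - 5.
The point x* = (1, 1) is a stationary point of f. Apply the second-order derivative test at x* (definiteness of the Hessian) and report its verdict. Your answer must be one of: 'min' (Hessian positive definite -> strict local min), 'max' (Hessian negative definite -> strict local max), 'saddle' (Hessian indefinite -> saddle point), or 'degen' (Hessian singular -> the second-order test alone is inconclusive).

Compute the Hessian H = grad^2 f:
  H = [[-7, -4], [-4, -11]]
Verify stationarity: grad f(x*) = H x* + g = (0, 0).
Eigenvalues of H: -13.4721, -4.5279.
Both eigenvalues < 0, so H is negative definite -> x* is a strict local max.

max


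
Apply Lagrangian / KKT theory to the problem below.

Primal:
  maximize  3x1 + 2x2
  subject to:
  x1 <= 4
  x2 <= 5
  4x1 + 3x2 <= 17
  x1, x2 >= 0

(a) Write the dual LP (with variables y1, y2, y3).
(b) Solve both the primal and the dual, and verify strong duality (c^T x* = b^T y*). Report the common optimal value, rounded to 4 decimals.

The standard primal-dual pair for 'max c^T x s.t. A x <= b, x >= 0' is:
  Dual:  min b^T y  s.t.  A^T y >= c,  y >= 0.

So the dual LP is:
  minimize  4y1 + 5y2 + 17y3
  subject to:
    y1 + 4y3 >= 3
    y2 + 3y3 >= 2
    y1, y2, y3 >= 0

Solving the primal: x* = (4, 0.3333).
  primal value c^T x* = 12.6667.
Solving the dual: y* = (0.3333, 0, 0.6667).
  dual value b^T y* = 12.6667.
Strong duality: c^T x* = b^T y*. Confirmed.

12.6667


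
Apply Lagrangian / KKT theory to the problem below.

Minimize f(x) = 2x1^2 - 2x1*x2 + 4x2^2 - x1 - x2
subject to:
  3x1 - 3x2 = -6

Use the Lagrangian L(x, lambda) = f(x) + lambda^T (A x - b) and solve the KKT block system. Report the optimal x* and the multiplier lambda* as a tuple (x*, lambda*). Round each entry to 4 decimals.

Form the Lagrangian:
  L(x, lambda) = (1/2) x^T Q x + c^T x + lambda^T (A x - b)
Stationarity (grad_x L = 0): Q x + c + A^T lambda = 0.
Primal feasibility: A x = b.

This gives the KKT block system:
  [ Q   A^T ] [ x     ]   [-c ]
  [ A    0  ] [ lambda ] = [ b ]

Solving the linear system:
  x*      = (-1.25, 0.75)
  lambda* = (2.5)
  f(x*)   = 7.75

x* = (-1.25, 0.75), lambda* = (2.5)


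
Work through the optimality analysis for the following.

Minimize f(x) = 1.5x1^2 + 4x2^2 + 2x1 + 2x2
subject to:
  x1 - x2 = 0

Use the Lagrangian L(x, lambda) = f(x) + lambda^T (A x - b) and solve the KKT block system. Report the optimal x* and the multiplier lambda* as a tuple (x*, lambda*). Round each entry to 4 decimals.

Form the Lagrangian:
  L(x, lambda) = (1/2) x^T Q x + c^T x + lambda^T (A x - b)
Stationarity (grad_x L = 0): Q x + c + A^T lambda = 0.
Primal feasibility: A x = b.

This gives the KKT block system:
  [ Q   A^T ] [ x     ]   [-c ]
  [ A    0  ] [ lambda ] = [ b ]

Solving the linear system:
  x*      = (-0.3636, -0.3636)
  lambda* = (-0.9091)
  f(x*)   = -0.7273

x* = (-0.3636, -0.3636), lambda* = (-0.9091)


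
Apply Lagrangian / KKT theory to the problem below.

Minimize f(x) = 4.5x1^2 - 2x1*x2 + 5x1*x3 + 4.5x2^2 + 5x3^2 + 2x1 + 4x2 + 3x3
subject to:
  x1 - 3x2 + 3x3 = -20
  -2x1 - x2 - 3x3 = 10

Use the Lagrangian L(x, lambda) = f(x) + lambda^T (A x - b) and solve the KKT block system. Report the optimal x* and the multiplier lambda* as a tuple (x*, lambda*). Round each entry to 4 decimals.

Form the Lagrangian:
  L(x, lambda) = (1/2) x^T Q x + c^T x + lambda^T (A x - b)
Stationarity (grad_x L = 0): Q x + c + A^T lambda = 0.
Primal feasibility: A x = b.

This gives the KKT block system:
  [ Q   A^T ] [ x     ]   [-c ]
  [ A    0  ] [ lambda ] = [ b ]

Solving the linear system:
  x*      = (0.9718, 2.257, -4.7336)
  lambda* = (8.8822, -4.2767)
  f(x*)   = 108.5905

x* = (0.9718, 2.257, -4.7336), lambda* = (8.8822, -4.2767)


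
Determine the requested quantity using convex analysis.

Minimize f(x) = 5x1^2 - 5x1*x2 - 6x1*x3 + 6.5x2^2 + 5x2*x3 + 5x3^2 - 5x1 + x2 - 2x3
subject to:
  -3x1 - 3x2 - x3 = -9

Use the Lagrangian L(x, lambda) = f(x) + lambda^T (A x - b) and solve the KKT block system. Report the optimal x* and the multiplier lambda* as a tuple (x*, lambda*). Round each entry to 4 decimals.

Form the Lagrangian:
  L(x, lambda) = (1/2) x^T Q x + c^T x + lambda^T (A x - b)
Stationarity (grad_x L = 0): Q x + c + A^T lambda = 0.
Primal feasibility: A x = b.

This gives the KKT block system:
  [ Q   A^T ] [ x     ]   [-c ]
  [ A    0  ] [ lambda ] = [ b ]

Solving the linear system:
  x*      = (2.0124, 0.5604, 1.2816)
  lambda* = (1.544)
  f(x*)   = 0.9155

x* = (2.0124, 0.5604, 1.2816), lambda* = (1.544)


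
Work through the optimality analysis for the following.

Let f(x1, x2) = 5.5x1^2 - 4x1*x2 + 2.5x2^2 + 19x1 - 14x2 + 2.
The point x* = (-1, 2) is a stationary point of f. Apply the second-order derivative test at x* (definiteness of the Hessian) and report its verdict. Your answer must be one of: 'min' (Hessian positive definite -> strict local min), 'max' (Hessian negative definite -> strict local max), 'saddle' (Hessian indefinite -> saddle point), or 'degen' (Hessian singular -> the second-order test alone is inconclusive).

Compute the Hessian H = grad^2 f:
  H = [[11, -4], [-4, 5]]
Verify stationarity: grad f(x*) = H x* + g = (0, 0).
Eigenvalues of H: 3, 13.
Both eigenvalues > 0, so H is positive definite -> x* is a strict local min.

min
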